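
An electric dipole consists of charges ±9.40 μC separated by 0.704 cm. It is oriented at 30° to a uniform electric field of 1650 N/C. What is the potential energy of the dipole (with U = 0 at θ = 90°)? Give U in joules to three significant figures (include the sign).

U ≈ -9.46×10⁻⁵ J

Dipole moment p = qd = (9.40×10⁻⁶ C)(0.00704 m) = 6.618×10⁻⁸ C·m.
U = −p·E = −pE cosθ.
U = −(6.618×10⁻⁸)(1650)·cos30° = -9.457×10⁻⁵ J.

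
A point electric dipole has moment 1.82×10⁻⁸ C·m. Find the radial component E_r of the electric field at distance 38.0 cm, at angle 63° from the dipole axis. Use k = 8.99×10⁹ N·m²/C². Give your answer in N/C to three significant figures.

E_r ≈ 2710 N/C

For a dipole, E_r = (2kp cosθ)/r³.
kp/r³ = (8.99×10⁹)(1.82×10⁻⁸)/(0.380)³ = 2982 N/C.
E_r = 2·2982·cos63° = 2707 N/C.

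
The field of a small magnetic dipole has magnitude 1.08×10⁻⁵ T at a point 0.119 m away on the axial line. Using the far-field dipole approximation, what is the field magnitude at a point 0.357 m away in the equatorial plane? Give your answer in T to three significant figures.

B ≈ 2.00×10⁻⁷ T

Dipole fields scale as 1/r³ in the far field.
The axial field is twice the equatorial field at the same r, so the geometry factor is 1/2.
B₂ = B₁ · (1/2) · (r₁/r₂)³ = 1.08×10⁻⁵ · 0.5 · (0.119/0.357)³.
(r₁/r₂)³ = (0.3333)³ = 0.03704.
B₂ ≈ 2.000×10⁻⁷ T.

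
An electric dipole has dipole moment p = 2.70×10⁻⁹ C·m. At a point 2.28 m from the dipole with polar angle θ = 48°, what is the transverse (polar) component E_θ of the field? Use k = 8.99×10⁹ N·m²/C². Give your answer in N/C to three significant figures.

For a dipole, E_θ = (kp sinθ)/r³.
kp/r³ = (8.99×10⁹)(2.70×10⁻⁹)/(2.28)³ = 2.048 N/C.
E_θ = 2.048·sin48° = 1.522 N/C.

E_θ ≈ 1.52 N/C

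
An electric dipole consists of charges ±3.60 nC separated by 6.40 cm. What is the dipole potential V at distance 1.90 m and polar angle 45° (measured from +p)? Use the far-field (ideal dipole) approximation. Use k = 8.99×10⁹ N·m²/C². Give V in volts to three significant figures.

Dipole moment p = qd = (3.60×10⁻⁹ C)(0.0640 m) = 2.304×10⁻¹⁰ C·m.
The dipole potential is V = kp cosθ / r².
V = (8.99×10⁹)(2.304×10⁻¹⁰)·cos45° / (1.90)² = 0.4057 V.

V ≈ 0.406 V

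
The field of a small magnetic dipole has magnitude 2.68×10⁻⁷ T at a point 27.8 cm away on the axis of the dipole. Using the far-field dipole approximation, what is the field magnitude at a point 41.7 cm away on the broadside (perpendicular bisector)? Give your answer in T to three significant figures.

Dipole fields scale as 1/r³ in the far field.
The axial field is twice the equatorial field at the same r, so the geometry factor is 1/2.
B₂ = B₁ · (1/2) · (r₁/r₂)³ = 2.68×10⁻⁷ · 0.5 · (27.8/41.7)³.
(r₁/r₂)³ = (0.6667)³ = 0.2963.
B₂ ≈ 3.970×10⁻⁸ T.

B ≈ 3.97×10⁻⁸ T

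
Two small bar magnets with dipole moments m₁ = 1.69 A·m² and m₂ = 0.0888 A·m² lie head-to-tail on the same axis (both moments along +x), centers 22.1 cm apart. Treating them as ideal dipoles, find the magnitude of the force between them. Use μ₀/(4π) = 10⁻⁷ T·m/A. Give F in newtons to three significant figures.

On-axis B of dipole 1: B = (μ₀/4π)·2m₁/r³. Force on dipole 2: F = m₂·dB/dr.
dB/dr = −(μ₀/4π)·6m₁/r⁴, so |F| = (μ₀/4π)·6m₁m₂/r⁴.
F = 6(10⁻⁷)(1.69)(0.0888)/(0.221)⁴ = 3.775×10⁻⁵ N.

F ≈ 3.77×10⁻⁵ N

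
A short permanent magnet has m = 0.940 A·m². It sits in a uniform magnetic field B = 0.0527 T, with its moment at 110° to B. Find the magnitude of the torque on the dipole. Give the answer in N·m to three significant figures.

τ ≈ 0.0466 N·m

Torque on a magnetic dipole: τ = mB sinθ.
τ = (0.940)(0.0527)·sin110° = 0.04655 N·m.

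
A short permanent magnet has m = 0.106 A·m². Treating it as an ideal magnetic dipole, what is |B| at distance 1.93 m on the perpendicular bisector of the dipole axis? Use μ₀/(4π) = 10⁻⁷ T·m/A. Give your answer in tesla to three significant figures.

In the equatorial plane B = (μ₀/4π)·m/r³ (half the axial value).
B = (10⁻⁷)·(0.106) / (1.93)³ = 1.474×10⁻⁹ T.

B ≈ 1.47×10⁻⁹ T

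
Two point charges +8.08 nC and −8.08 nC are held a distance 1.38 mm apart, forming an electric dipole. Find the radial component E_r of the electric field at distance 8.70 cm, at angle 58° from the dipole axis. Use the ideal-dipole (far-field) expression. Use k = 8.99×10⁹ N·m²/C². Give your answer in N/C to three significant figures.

Dipole moment p = qd = (8.08×10⁻⁹ C)(0.00138 m) = 1.115×10⁻¹¹ C·m.
For a dipole, E_r = (2kp cosθ)/r³.
kp/r³ = (8.99×10⁹)(1.115×10⁻¹¹)/(0.0870)³ = 152.2 N/C.
E_r = 2·152.2·cos58° = 161.3 N/C.

E_r ≈ 161 N/C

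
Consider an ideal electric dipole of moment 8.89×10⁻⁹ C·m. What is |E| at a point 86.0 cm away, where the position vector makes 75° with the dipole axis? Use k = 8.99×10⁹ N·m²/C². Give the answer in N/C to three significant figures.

E ≈ 138 N/C

At angle θ the dipole field magnitude is E = (kp/r³)·√(1 + 3cos²θ).
kp/r³ = (8.99×10⁹)(8.89×10⁻⁹) / (0.860)³ = 125.7 N/C.
√(1 + 3cos²75°) = √(1 + 3·0.0670) = √1.2010 ≈ 1.0959.
E ≈ 125.7 × 1.096 = 137.7 N/C.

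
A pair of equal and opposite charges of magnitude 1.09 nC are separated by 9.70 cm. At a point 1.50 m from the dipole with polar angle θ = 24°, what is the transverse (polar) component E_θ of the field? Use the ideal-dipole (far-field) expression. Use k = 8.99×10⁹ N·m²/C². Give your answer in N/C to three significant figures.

Dipole moment p = qd = (1.09×10⁻⁹ C)(0.0970 m) = 1.057×10⁻¹⁰ C·m.
For a dipole, E_θ = (kp sinθ)/r³.
kp/r³ = (8.99×10⁹)(1.057×10⁻¹⁰)/(1.50)³ = 0.2816 N/C.
E_θ = 0.2816·sin24° = 0.1145 N/C.

E_θ ≈ 0.115 N/C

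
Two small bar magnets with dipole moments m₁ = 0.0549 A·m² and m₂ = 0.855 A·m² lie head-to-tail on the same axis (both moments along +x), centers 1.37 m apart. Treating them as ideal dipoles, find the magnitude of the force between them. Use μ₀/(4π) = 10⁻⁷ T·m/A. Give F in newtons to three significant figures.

On-axis B of dipole 1: B = (μ₀/4π)·2m₁/r³. Force on dipole 2: F = m₂·dB/dr.
dB/dr = −(μ₀/4π)·6m₁/r⁴, so |F| = (μ₀/4π)·6m₁m₂/r⁴.
F = 6(10⁻⁷)(0.0549)(0.855)/(1.37)⁴ = 7.995×10⁻⁹ N.

F ≈ 7.99×10⁻⁹ N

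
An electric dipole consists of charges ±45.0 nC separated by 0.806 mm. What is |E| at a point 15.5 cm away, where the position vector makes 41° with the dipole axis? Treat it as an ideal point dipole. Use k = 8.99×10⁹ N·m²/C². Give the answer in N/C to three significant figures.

Dipole moment p = qd = (4.50×10⁻⁸ C)(8.06×10⁻⁴ m) = 3.627×10⁻¹¹ C·m.
At angle θ the dipole field magnitude is E = (kp/r³)·√(1 + 3cos²θ).
kp/r³ = (8.99×10⁹)(3.627×10⁻¹¹) / (0.155)³ = 87.56 N/C.
√(1 + 3cos²41°) = √(1 + 3·0.5696) = √2.7088 ≈ 1.6458.
E ≈ 87.56 × 1.646 = 144.1 N/C.

E ≈ 144 N/C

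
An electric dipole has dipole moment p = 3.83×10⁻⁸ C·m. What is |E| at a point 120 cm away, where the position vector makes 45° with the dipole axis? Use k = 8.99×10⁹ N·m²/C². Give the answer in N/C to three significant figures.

At angle θ the dipole field magnitude is E = (kp/r³)·√(1 + 3cos²θ).
kp/r³ = (8.99×10⁹)(3.83×10⁻⁸) / (1.20)³ = 199.3 N/C.
√(1 + 3cos²45°) = √(1 + 3·0.5000) = √2.5000 ≈ 1.5811.
E ≈ 199.3 × 1.581 = 315.1 N/C.

E ≈ 315 N/C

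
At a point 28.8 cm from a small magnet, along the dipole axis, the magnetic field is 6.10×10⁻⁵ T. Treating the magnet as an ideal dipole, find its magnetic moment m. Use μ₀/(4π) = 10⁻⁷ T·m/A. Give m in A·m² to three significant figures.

m ≈ 7.29 A·m²

On axis B = (μ₀/4π)·2m/r³, so m = Br³·4π/(μ₀·2).
m = (6.10×10⁻⁵)·(0.288)³ / (2·10⁻⁷) = 7.286 A·m².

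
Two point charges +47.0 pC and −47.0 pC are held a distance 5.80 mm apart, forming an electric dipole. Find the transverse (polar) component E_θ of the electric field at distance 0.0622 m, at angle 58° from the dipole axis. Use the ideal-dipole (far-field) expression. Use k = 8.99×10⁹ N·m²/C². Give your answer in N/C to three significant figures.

Dipole moment p = qd = (4.70×10⁻¹¹ C)(0.00580 m) = 2.726×10⁻¹³ C·m.
For a dipole, E_θ = (kp sinθ)/r³.
kp/r³ = (8.99×10⁹)(2.726×10⁻¹³)/(0.0622)³ = 10.18 N/C.
E_θ = 10.18·sin58° = 8.636 N/C.

E_θ ≈ 8.64 N/C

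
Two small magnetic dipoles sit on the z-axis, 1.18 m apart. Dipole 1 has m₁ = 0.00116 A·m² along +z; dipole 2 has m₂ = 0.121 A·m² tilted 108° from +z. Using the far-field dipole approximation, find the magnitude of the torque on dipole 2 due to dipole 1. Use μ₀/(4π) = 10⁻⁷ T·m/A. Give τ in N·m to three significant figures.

τ ≈ 1.62×10⁻¹¹ N·m

Dipole B is on the axis of dipole A, so B₁ there is axial: B₁ = (μ₀/4π)·2m₁/r³ along +z.
B₁ = 2(10⁻⁷)(0.00116)/(1.18)³ = 1.412×10⁻¹⁰ T.
τ = m₂ B₁ sinθ.
τ = (0.121)(1.412×10⁻¹⁰)·sin108° = 1.625×10⁻¹¹ N·m.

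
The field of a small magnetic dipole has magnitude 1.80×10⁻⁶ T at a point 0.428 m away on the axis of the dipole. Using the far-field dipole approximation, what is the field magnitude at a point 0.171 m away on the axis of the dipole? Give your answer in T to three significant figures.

B ≈ 2.82×10⁻⁵ T

Dipole fields scale as 1/r³ in the far field; the geometry is the same at both points.
B₂ = B₁ · (r₁/r₂)³ = 1.80×10⁻⁶ · (0.428/0.171)³.
(r₁/r₂)³ = (2.503)³ = 15.68.
B₂ ≈ 2.822×10⁻⁵ T.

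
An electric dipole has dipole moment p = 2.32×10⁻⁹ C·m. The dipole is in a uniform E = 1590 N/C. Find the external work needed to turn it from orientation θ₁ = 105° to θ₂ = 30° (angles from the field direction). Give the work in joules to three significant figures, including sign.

W ≈ -4.15×10⁻⁶ J

W_ext = ΔU = U(θ₂) − U(θ₁) = −pE cosθ₂ − (−pE cosθ₁) = pE(cosθ₁ − cosθ₂).
W = (2.32×10⁻⁹)(1590)·(cos105° − cos30°) = (3.689×10⁻⁶)·(-1.1248) = -4.149×10⁻⁶ J.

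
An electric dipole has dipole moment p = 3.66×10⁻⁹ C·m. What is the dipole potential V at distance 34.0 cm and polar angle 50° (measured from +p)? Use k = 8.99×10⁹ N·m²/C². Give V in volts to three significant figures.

The dipole potential is V = kp cosθ / r².
V = (8.99×10⁹)(3.66×10⁻⁹)·cos50° / (0.340)² = 183.0 V.

V ≈ 183 V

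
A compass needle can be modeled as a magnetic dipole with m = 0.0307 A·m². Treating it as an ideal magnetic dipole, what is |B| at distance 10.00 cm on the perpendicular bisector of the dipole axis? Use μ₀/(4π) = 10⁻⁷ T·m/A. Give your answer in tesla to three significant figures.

In the equatorial plane B = (μ₀/4π)·m/r³ (half the axial value).
B = (10⁻⁷)·(0.0307) / (0.100)³ = 3.070×10⁻⁶ T.

B ≈ 3.07×10⁻⁶ T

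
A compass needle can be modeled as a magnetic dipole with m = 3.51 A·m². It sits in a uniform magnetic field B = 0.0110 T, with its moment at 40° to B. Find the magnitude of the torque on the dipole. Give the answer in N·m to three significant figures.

τ ≈ 0.0248 N·m

Torque on a magnetic dipole: τ = mB sinθ.
τ = (3.51)(0.0110)·sin40° = 0.02482 N·m.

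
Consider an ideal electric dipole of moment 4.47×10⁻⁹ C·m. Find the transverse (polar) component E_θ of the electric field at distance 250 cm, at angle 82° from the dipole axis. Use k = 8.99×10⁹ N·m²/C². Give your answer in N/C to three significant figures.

E_θ ≈ 2.55 N/C

For a dipole, E_θ = (kp sinθ)/r³.
kp/r³ = (8.99×10⁹)(4.47×10⁻⁹)/(2.50)³ = 2.572 N/C.
E_θ = 2.572·sin82° = 2.547 N/C.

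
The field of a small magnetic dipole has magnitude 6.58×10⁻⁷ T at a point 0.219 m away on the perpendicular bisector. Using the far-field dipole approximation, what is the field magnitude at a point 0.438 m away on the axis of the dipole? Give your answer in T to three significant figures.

B ≈ 1.64×10⁻⁷ T

Dipole fields scale as 1/r³ in the far field.
The axial field is twice the equatorial field at the same r, so the geometry factor is 2/1.
B₂ = B₁ · (2/1) · (r₁/r₂)³ = 6.58×10⁻⁷ · 2 · (0.219/0.438)³.
(r₁/r₂)³ = (0.5)³ = 0.125.
B₂ ≈ 1.645×10⁻⁷ T.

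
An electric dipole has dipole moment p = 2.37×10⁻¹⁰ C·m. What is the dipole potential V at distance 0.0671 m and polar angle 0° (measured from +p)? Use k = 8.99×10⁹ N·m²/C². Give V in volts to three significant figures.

V ≈ 473 V

The dipole potential is V = kp cosθ / r².
V = (8.99×10⁹)(2.37×10⁻¹⁰)·cos0° / (0.0671)² = 473.2 V.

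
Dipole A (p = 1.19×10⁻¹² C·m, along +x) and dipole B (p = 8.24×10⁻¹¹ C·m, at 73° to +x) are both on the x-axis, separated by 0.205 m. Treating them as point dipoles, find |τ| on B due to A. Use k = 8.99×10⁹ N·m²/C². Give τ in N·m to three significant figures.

The second dipole sits on the axis of the first, so the field there is axial: E₁ = 2kp₁/r³ along +x.
E₁ = 2(8.99×10⁹)(1.19×10⁻¹²)/(0.205)³ = 2.484 N/C.
Torque on the second dipole: τ = p₂ E₁ sinθ.
τ = (8.24×10⁻¹¹)(2.484)·sin73° = 1.957×10⁻¹⁰ N·m.

τ ≈ 1.96×10⁻¹⁰ N·m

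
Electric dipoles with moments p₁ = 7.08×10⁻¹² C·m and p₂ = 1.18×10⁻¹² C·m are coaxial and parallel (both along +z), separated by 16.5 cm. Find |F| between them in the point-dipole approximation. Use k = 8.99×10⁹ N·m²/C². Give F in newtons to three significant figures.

F ≈ 6.08×10⁻¹⁰ N

On-axis field of dipole 1 at distance r: E = 2kp₁/r³. Force on dipole 2 is F = p₂·dE/dr (gradient along axis).
dE/dr = −6kp₁/r⁴, so |F| = 6kp₁p₂/r⁴ (attractive for aligned moments).
F = 6(8.99×10⁹)(7.08×10⁻¹²)(1.18×10⁻¹²)/(0.165)⁴ = 6.080×10⁻¹⁰ N.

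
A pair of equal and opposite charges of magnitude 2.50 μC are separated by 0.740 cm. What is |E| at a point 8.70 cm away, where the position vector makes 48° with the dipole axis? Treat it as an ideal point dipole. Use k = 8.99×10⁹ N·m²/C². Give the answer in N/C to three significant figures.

E ≈ 3.87×10⁵ N/C

Dipole moment p = qd = (2.50×10⁻⁶ C)(0.00740 m) = 1.85×10⁻⁸ C·m.
At angle θ the dipole field magnitude is E = (kp/r³)·√(1 + 3cos²θ).
kp/r³ = (8.99×10⁹)(1.85×10⁻⁸) / (0.0870)³ = 2.526×10⁵ N/C.
√(1 + 3cos²48°) = √(1 + 3·0.4477) = √2.3432 ≈ 1.5308.
E ≈ 2.526×10⁵ × 1.531 = 3.866×10⁵ N/C.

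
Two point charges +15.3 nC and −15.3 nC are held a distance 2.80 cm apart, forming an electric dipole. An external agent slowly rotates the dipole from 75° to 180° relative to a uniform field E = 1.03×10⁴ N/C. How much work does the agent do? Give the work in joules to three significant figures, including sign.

Dipole moment p = qd = (1.53×10⁻⁸ C)(0.0280 m) = 4.284×10⁻¹⁰ C·m.
W_ext = ΔU = U(θ₂) − U(θ₁) = −pE cosθ₂ − (−pE cosθ₁) = pE(cosθ₁ − cosθ₂).
W = (4.284×10⁻¹⁰)(1.03×10⁴)·(cos75° − cos180°) = (4.413×10⁻⁶)·(+1.2588) = 5.555×10⁻⁶ J.

W ≈ 5.55×10⁻⁶ J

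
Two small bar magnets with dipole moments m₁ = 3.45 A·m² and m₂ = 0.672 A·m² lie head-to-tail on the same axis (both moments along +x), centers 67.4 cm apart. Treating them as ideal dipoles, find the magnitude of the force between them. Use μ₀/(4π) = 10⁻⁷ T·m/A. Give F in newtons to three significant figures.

F ≈ 6.74×10⁻⁶ N

On-axis B of dipole 1: B = (μ₀/4π)·2m₁/r³. Force on dipole 2: F = m₂·dB/dr.
dB/dr = −(μ₀/4π)·6m₁/r⁴, so |F| = (μ₀/4π)·6m₁m₂/r⁴.
F = 6(10⁻⁷)(3.45)(0.672)/(0.674)⁴ = 6.741×10⁻⁶ N.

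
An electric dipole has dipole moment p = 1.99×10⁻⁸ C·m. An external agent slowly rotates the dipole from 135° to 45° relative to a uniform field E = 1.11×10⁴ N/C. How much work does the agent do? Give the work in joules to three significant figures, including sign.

W_ext = ΔU = U(θ₂) − U(θ₁) = −pE cosθ₂ − (−pE cosθ₁) = pE(cosθ₁ − cosθ₂).
W = (1.99×10⁻⁸)(1.11×10⁴)·(cos135° − cos45°) = (2.209×10⁻⁴)·(-1.4142) = -3.124×10⁻⁴ J.

W ≈ -3.12×10⁻⁴ J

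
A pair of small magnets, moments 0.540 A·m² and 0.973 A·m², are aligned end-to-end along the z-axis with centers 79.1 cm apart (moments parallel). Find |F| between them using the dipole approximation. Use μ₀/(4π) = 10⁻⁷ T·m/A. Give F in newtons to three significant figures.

F ≈ 8.05×10⁻⁷ N

On-axis B of dipole 1: B = (μ₀/4π)·2m₁/r³. Force on dipole 2: F = m₂·dB/dr.
dB/dr = −(μ₀/4π)·6m₁/r⁴, so |F| = (μ₀/4π)·6m₁m₂/r⁴.
F = 6(10⁻⁷)(0.540)(0.973)/(0.791)⁴ = 8.053×10⁻⁷ N.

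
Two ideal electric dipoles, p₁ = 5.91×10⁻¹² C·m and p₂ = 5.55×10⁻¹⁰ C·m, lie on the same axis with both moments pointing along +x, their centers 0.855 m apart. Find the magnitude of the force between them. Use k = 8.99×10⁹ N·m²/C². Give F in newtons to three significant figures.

On-axis field of dipole 1 at distance r: E = 2kp₁/r³. Force on dipole 2 is F = p₂·dE/dr (gradient along axis).
dE/dr = −6kp₁/r⁴, so |F| = 6kp₁p₂/r⁴ (attractive for aligned moments).
F = 6(8.99×10⁹)(5.91×10⁻¹²)(5.55×10⁻¹⁰)/(0.855)⁴ = 3.311×10⁻¹⁰ N.

F ≈ 3.31×10⁻¹⁰ N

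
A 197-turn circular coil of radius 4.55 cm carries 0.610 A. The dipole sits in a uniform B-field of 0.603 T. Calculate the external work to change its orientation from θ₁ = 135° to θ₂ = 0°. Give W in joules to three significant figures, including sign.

m = NIA = NIπa² = 197·(0.610)·π·(0.0455)² = 0.7816 A·m².
W_ext = ΔU = −mB cosθ₂ + mB cosθ₁ = mB(cosθ₁ − cosθ₂).
W = (0.7816)(0.603)·(cos135° − cos0°) = (0.4713)·(-1.7071) = -0.8046 J.

W ≈ -0.805 J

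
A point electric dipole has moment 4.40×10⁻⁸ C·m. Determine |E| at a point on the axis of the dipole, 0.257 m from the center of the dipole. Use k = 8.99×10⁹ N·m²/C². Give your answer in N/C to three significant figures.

On the dipole axis E = 2kp/r³.
E = 2·(8.99×10⁹)(4.40×10⁻⁸) / (0.257)³ = 4.661×10⁴ N/C.

E ≈ 4.66×10⁴ N/C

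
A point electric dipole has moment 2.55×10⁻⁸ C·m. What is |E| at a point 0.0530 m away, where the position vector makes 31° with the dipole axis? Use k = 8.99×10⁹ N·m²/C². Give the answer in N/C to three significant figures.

At angle θ the dipole field magnitude is E = (kp/r³)·√(1 + 3cos²θ).
kp/r³ = (8.99×10⁹)(2.55×10⁻⁸) / (0.0530)³ = 1.540×10⁶ N/C.
√(1 + 3cos²31°) = √(1 + 3·0.7347) = √3.2042 ≈ 1.7900.
E ≈ 1.540×10⁶ × 1.790 = 2.756×10⁶ N/C.

E ≈ 2.76×10⁶ N/C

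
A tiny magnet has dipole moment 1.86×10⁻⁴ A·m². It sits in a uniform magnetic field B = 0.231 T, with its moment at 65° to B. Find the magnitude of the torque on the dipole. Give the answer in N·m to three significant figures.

τ ≈ 3.89×10⁻⁵ N·m

Torque on a magnetic dipole: τ = mB sinθ.
τ = (1.86×10⁻⁴)(0.231)·sin65° = 3.894×10⁻⁵ N·m.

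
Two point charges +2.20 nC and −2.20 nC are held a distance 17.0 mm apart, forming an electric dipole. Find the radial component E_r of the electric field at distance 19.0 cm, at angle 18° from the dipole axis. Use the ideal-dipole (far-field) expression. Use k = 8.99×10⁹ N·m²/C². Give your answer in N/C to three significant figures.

Dipole moment p = qd = (2.20×10⁻⁹ C)(0.0170 m) = 3.74×10⁻¹¹ C·m.
For a dipole, E_r = (2kp cosθ)/r³.
kp/r³ = (8.99×10⁹)(3.74×10⁻¹¹)/(0.190)³ = 49.02 N/C.
E_r = 2·49.02·cos18° = 93.24 N/C.

E_r ≈ 93.2 N/C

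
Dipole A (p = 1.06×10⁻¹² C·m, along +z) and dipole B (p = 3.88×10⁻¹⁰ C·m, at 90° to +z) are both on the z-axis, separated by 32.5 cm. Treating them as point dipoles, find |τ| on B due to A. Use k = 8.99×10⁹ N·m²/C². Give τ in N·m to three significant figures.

τ ≈ 2.15×10⁻¹⁰ N·m

The second dipole sits on the axis of the first, so the field there is axial: E₁ = 2kp₁/r³ along +z.
E₁ = 2(8.99×10⁹)(1.06×10⁻¹²)/(0.325)³ = 0.5552 N/C.
Torque on the second dipole: τ = p₂ E₁ sinθ.
τ = (3.88×10⁻¹⁰)(0.5552)·sin90° = 2.154×10⁻¹⁰ N·m.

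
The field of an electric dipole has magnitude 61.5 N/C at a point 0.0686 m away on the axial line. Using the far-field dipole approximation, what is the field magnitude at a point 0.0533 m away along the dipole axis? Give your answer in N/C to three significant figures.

Dipole fields scale as 1/r³ in the far field; the geometry is the same at both points.
E₂ = E₁ · (r₁/r₂)³ = 61.5 · (0.0686/0.0533)³.
(r₁/r₂)³ = (1.287)³ = 2.132.
E₂ ≈ 131.1 N/C.

E ≈ 131 N/C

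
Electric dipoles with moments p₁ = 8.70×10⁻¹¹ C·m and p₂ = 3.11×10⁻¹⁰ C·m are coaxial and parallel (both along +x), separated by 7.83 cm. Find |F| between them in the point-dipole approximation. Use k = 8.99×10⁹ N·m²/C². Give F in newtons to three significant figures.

On-axis field of dipole 1 at distance r: E = 2kp₁/r³. Force on dipole 2 is F = p₂·dE/dr (gradient along axis).
dE/dr = −6kp₁/r⁴, so |F| = 6kp₁p₂/r⁴ (attractive for aligned moments).
F = 6(8.99×10⁹)(8.70×10⁻¹¹)(3.11×10⁻¹⁰)/(0.0783)⁴ = 3.883×10⁻⁵ N.

F ≈ 3.88×10⁻⁵ N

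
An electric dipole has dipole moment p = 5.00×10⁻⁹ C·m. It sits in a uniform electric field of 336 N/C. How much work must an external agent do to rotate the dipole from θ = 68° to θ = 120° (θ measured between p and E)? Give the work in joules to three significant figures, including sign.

W ≈ 1.47×10⁻⁶ J

W_ext = ΔU = U(θ₂) − U(θ₁) = −pE cosθ₂ − (−pE cosθ₁) = pE(cosθ₁ − cosθ₂).
W = (5.00×10⁻⁹)(336)·(cos68° − cos120°) = (1.680×10⁻⁶)·(+0.8746) = 1.469×10⁻⁶ J.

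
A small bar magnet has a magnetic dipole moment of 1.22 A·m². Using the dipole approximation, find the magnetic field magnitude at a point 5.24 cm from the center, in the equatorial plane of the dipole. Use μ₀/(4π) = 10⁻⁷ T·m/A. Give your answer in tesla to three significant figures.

B ≈ 8.48×10⁻⁴ T

In the equatorial plane B = (μ₀/4π)·m/r³ (half the axial value).
B = (10⁻⁷)·(1.22) / (0.0524)³ = 8.479×10⁻⁴ T.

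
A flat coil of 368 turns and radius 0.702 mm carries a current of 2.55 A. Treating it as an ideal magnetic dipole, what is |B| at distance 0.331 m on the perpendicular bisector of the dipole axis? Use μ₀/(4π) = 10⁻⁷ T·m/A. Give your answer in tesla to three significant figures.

B ≈ 4.01×10⁻⁹ T

m = NIA = NIπa² = 368·(2.55)·π·(7.02×10⁻⁴)² = 0.001453 A·m².
In the equatorial plane B = (μ₀/4π)·m/r³ (half the axial value).
B = (10⁻⁷)·(0.001453) / (0.331)³ = 4.007×10⁻⁹ T.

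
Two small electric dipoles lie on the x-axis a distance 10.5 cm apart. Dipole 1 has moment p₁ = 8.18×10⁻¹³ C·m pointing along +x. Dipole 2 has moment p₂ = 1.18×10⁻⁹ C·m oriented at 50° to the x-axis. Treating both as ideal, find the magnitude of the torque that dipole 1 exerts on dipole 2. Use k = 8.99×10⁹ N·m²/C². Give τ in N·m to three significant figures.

τ ≈ 1.15×10⁻⁸ N·m

The second dipole sits on the axis of the first, so the field there is axial: E₁ = 2kp₁/r³ along +x.
E₁ = 2(8.99×10⁹)(8.18×10⁻¹³)/(0.105)³ = 12.71 N/C.
Torque on the second dipole: τ = p₂ E₁ sinθ.
τ = (1.18×10⁻⁹)(12.71)·sin50° = 1.148×10⁻⁸ N·m.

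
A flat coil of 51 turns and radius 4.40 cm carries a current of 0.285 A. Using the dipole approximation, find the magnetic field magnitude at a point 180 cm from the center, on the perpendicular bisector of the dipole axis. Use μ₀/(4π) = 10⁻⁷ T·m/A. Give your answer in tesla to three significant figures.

B ≈ 1.52×10⁻⁹ T

m = NIA = NIπa² = 51·(0.285)·π·(0.0440)² = 0.0884 A·m².
In the equatorial plane B = (μ₀/4π)·m/r³ (half the axial value).
B = (10⁻⁷)·(0.0884) / (1.80)³ = 1.516×10⁻⁹ T.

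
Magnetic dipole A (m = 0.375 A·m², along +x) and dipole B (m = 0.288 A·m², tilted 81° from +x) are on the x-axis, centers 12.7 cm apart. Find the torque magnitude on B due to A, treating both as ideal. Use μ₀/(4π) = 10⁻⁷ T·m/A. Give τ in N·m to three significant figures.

Dipole B is on the axis of dipole A, so B₁ there is axial: B₁ = (μ₀/4π)·2m₁/r³ along +x.
B₁ = 2(10⁻⁷)(0.375)/(0.127)³ = 3.661×10⁻⁵ T.
τ = m₂ B₁ sinθ.
τ = (0.288)(3.661×10⁻⁵)·sin81° = 1.042×10⁻⁵ N·m.

τ ≈ 1.04×10⁻⁵ N·m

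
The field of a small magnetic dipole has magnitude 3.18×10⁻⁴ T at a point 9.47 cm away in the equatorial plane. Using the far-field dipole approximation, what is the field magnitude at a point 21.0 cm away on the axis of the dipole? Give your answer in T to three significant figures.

B ≈ 5.83×10⁻⁵ T

Dipole fields scale as 1/r³ in the far field.
The axial field is twice the equatorial field at the same r, so the geometry factor is 2/1.
B₂ = B₁ · (2/1) · (r₁/r₂)³ = 3.18×10⁻⁴ · 2 · (9.47/21.0)³.
(r₁/r₂)³ = (0.451)³ = 0.0917.
B₂ ≈ 5.832×10⁻⁵ T.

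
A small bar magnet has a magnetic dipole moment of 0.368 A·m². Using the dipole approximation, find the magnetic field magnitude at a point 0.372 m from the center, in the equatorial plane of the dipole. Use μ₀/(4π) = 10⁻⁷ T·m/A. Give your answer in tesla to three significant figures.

B ≈ 7.15×10⁻⁷ T

In the equatorial plane B = (μ₀/4π)·m/r³ (half the axial value).
B = (10⁻⁷)·(0.368) / (0.372)³ = 7.149×10⁻⁷ T.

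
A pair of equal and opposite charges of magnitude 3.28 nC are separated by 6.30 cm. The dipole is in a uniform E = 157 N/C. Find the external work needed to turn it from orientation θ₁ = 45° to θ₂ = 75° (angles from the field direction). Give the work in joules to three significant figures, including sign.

W ≈ 1.45×10⁻⁸ J

Dipole moment p = qd = (3.28×10⁻⁹ C)(0.0630 m) = 2.066×10⁻¹⁰ C·m.
W_ext = ΔU = U(θ₂) − U(θ₁) = −pE cosθ₂ − (−pE cosθ₁) = pE(cosθ₁ − cosθ₂).
W = (2.066×10⁻¹⁰)(157)·(cos45° − cos75°) = (3.244×10⁻⁸)·(+0.4483) = 1.454×10⁻⁸ J.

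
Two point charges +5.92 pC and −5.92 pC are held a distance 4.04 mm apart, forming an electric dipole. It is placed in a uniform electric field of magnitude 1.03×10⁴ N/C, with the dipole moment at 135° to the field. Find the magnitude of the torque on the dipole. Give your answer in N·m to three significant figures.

τ ≈ 1.74×10⁻¹⁰ N·m

Dipole moment p = qd = (5.92×10⁻¹² C)(0.00404 m) = 2.392×10⁻¹⁴ C·m.
Torque on an electric dipole: τ = pE sinθ.
τ = (2.392×10⁻¹⁴)(1.03×10⁴)·sin135° = 1.742×10⁻¹⁰ N·m.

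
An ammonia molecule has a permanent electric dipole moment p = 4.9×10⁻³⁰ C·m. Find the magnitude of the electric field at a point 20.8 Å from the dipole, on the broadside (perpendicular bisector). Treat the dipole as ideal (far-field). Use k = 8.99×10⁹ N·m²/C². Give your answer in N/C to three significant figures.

E ≈ 4.90×10⁶ N/C

On the perpendicular bisector E = kp/r³ (half the axial value at the same distance).
E = (8.99×10⁹)(4.90×10⁻³⁰) / (2.08×10⁻⁹)³ = 4.895×10⁶ N/C.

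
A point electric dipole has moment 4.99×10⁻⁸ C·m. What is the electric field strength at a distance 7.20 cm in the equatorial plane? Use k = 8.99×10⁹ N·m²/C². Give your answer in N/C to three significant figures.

E ≈ 1.20×10⁶ N/C

On the perpendicular bisector E = kp/r³ (half the axial value at the same distance).
E = (8.99×10⁹)(4.99×10⁻⁸) / (0.0720)³ = 1.202×10⁶ N/C.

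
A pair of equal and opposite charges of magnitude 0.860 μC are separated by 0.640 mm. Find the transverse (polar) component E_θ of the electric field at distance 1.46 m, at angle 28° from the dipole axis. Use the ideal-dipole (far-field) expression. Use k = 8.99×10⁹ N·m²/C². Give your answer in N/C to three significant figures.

E_θ ≈ 0.746 N/C

Dipole moment p = qd = (8.60×10⁻⁷ C)(6.40×10⁻⁴ m) = 5.504×10⁻¹⁰ C·m.
For a dipole, E_θ = (kp sinθ)/r³.
kp/r³ = (8.99×10⁹)(5.504×10⁻¹⁰)/(1.46)³ = 1.590 N/C.
E_θ = 1.590·sin28° = 0.7464 N/C.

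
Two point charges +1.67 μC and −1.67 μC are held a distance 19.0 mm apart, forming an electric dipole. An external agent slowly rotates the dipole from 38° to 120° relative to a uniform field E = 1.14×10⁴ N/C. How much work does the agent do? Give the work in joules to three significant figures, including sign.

W ≈ 4.66×10⁻⁴ J

Dipole moment p = qd = (1.67×10⁻⁶ C)(0.0190 m) = 3.173×10⁻⁸ C·m.
W_ext = ΔU = U(θ₂) − U(θ₁) = −pE cosθ₂ − (−pE cosθ₁) = pE(cosθ₁ − cosθ₂).
W = (3.173×10⁻⁸)(1.14×10⁴)·(cos38° − cos120°) = (3.617×10⁻⁴)·(+1.2880) = 4.659×10⁻⁴ J.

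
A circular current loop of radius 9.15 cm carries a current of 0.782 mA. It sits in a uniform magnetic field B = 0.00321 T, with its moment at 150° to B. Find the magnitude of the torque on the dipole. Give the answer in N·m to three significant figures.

Magnetic moment m = IA = Iπa² = (7.82×10⁻⁴)·π·(0.0915)² = 2.057×10⁻⁵ A·m².
Torque on a magnetic dipole: τ = mB sinθ.
τ = (2.057×10⁻⁵)(0.00321)·sin150° = 3.301×10⁻⁸ N·m.

τ ≈ 3.30×10⁻⁸ N·m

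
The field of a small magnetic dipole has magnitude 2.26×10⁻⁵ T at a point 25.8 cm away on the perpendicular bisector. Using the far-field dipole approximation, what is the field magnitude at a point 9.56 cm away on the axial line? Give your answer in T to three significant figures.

B ≈ 8.88×10⁻⁴ T

Dipole fields scale as 1/r³ in the far field.
The axial field is twice the equatorial field at the same r, so the geometry factor is 2/1.
B₂ = B₁ · (2/1) · (r₁/r₂)³ = 2.26×10⁻⁵ · 2 · (25.8/9.56)³.
(r₁/r₂)³ = (2.699)³ = 19.66.
B₂ ≈ 8.884×10⁻⁴ T.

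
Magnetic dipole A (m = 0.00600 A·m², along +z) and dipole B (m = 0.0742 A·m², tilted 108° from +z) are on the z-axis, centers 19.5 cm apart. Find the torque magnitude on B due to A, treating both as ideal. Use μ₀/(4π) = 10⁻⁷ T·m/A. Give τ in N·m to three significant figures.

τ ≈ 1.14×10⁻⁸ N·m

Dipole B is on the axis of dipole A, so B₁ there is axial: B₁ = (μ₀/4π)·2m₁/r³ along +z.
B₁ = 2(10⁻⁷)(0.00600)/(0.195)³ = 1.618×10⁻⁷ T.
τ = m₂ B₁ sinθ.
τ = (0.0742)(1.618×10⁻⁷)·sin108° = 1.142×10⁻⁸ N·m.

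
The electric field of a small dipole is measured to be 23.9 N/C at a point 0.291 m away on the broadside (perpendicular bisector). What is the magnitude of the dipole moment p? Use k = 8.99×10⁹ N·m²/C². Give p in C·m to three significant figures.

p ≈ 6.55×10⁻¹¹ C·m

In the equatorial plane E = kp/r³, so p = Er³/(k).
p = (23.9)·(0.291)³ / (8.99×10⁹) = 6.551×10⁻¹¹ C·m.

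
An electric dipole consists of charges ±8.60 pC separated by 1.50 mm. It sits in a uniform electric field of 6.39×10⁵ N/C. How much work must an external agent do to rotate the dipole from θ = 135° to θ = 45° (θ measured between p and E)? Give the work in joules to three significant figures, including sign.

Dipole moment p = qd = (8.60×10⁻¹² C)(0.00150 m) = 1.29×10⁻¹⁴ C·m.
W_ext = ΔU = U(θ₂) − U(θ₁) = −pE cosθ₂ − (−pE cosθ₁) = pE(cosθ₁ − cosθ₂).
W = (1.29×10⁻¹⁴)(6.39×10⁵)·(cos135° − cos45°) = (8.243×10⁻⁹)·(-1.4142) = -1.166×10⁻⁸ J.

W ≈ -1.17×10⁻⁸ J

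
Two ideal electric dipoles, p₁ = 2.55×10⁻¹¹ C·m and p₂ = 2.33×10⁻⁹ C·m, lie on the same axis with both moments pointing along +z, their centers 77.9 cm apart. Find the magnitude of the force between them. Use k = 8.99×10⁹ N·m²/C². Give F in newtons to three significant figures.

F ≈ 8.70×10⁻⁹ N

On-axis field of dipole 1 at distance r: E = 2kp₁/r³. Force on dipole 2 is F = p₂·dE/dr (gradient along axis).
dE/dr = −6kp₁/r⁴, so |F| = 6kp₁p₂/r⁴ (attractive for aligned moments).
F = 6(8.99×10⁹)(2.55×10⁻¹¹)(2.33×10⁻⁹)/(0.779)⁴ = 8.703×10⁻⁹ N.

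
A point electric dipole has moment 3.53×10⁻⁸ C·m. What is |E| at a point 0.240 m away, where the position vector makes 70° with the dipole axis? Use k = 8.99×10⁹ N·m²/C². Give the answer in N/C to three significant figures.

At angle θ the dipole field magnitude is E = (kp/r³)·√(1 + 3cos²θ).
kp/r³ = (8.99×10⁹)(3.53×10⁻⁸) / (0.240)³ = 2.296×10⁴ N/C.
√(1 + 3cos²70°) = √(1 + 3·0.1170) = √1.3509 ≈ 1.1623.
E ≈ 2.296×10⁴ × 1.162 = 2.668×10⁴ N/C.

E ≈ 2.67×10⁴ N/C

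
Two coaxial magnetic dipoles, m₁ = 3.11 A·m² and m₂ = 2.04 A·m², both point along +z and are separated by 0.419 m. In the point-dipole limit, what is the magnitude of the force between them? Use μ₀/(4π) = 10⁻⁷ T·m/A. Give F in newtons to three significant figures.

On-axis B of dipole 1: B = (μ₀/4π)·2m₁/r³. Force on dipole 2: F = m₂·dB/dr.
dB/dr = −(μ₀/4π)·6m₁/r⁴, so |F| = (μ₀/4π)·6m₁m₂/r⁴.
F = 6(10⁻⁷)(3.11)(2.04)/(0.419)⁴ = 1.235×10⁻⁴ N.

F ≈ 1.24×10⁻⁴ N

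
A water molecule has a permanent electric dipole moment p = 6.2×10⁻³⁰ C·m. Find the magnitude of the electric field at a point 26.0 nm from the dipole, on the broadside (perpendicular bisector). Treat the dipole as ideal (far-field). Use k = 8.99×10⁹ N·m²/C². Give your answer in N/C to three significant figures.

E ≈ 3170 N/C

On the perpendicular bisector E = kp/r³ (half the axial value at the same distance).
E = (8.99×10⁹)(6.20×10⁻³⁰) / (2.60×10⁻⁸)³ = 3171 N/C.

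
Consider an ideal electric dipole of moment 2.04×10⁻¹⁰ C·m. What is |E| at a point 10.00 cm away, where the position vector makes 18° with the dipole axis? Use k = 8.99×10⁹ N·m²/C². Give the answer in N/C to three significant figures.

E ≈ 3530 N/C

At angle θ the dipole field magnitude is E = (kp/r³)·√(1 + 3cos²θ).
kp/r³ = (8.99×10⁹)(2.04×10⁻¹⁰) / (0.100)³ = 1834 N/C.
√(1 + 3cos²18°) = √(1 + 3·0.9045) = √3.7135 ≈ 1.9271.
E ≈ 1834 × 1.927 = 3534 N/C.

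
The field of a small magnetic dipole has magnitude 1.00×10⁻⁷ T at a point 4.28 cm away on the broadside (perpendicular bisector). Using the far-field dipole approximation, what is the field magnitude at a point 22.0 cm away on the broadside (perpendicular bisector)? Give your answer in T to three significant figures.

B ≈ 7.36×10⁻¹⁰ T

Dipole fields scale as 1/r³ in the far field; the geometry is the same at both points.
B₂ = B₁ · (r₁/r₂)³ = 1.00×10⁻⁷ · (4.28/22.0)³.
(r₁/r₂)³ = (0.1945)³ = 0.007363.
B₂ ≈ 7.363×10⁻¹⁰ T.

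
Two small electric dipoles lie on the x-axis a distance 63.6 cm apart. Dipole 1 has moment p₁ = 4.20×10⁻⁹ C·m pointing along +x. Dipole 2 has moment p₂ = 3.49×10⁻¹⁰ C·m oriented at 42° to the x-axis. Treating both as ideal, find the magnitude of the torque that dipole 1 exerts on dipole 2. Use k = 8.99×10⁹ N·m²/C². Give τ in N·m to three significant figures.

τ ≈ 6.85×10⁻⁸ N·m

The second dipole sits on the axis of the first, so the field there is axial: E₁ = 2kp₁/r³ along +x.
E₁ = 2(8.99×10⁹)(4.20×10⁻⁹)/(0.636)³ = 293.5 N/C.
Torque on the second dipole: τ = p₂ E₁ sinθ.
τ = (3.49×10⁻¹⁰)(293.5)·sin42° = 6.855×10⁻⁸ N·m.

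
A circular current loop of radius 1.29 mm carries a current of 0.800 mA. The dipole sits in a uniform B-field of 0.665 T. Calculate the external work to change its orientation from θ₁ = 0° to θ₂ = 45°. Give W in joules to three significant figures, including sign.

Magnetic moment m = IA = Iπa² = (8.00×10⁻⁴)·π·(0.00129)² = 4.182×10⁻⁹ A·m².
W_ext = ΔU = −mB cosθ₂ + mB cosθ₁ = mB(cosθ₁ − cosθ₂).
W = (4.182×10⁻⁹)(0.665)·(cos0° − cos45°) = (2.781×10⁻⁹)·(+0.2929) = 8.145×10⁻¹⁰ J.

W ≈ 8.15×10⁻¹⁰ J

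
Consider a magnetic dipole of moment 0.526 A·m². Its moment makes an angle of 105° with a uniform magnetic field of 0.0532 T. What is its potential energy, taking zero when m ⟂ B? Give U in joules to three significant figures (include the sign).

U ≈ 0.00724 J

U = −m·B = −mB cosθ.
U = −(0.526)(0.0532)·cos105° = 0.007243 J.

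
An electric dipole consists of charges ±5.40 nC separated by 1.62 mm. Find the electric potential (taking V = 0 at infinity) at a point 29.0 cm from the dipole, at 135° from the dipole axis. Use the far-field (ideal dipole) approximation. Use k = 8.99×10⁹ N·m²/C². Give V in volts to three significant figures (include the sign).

V ≈ -0.661 V

Dipole moment p = qd = (5.40×10⁻⁹ C)(0.00162 m) = 8.748×10⁻¹² C·m.
The dipole potential is V = kp cosθ / r².
V = (8.99×10⁹)(8.748×10⁻¹²)·cos135° / (0.290)² = -0.6612 V.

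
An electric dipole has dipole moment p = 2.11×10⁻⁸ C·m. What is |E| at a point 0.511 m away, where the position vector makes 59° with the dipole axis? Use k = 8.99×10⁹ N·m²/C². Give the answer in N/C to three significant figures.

E ≈ 1910 N/C

At angle θ the dipole field magnitude is E = (kp/r³)·√(1 + 3cos²θ).
kp/r³ = (8.99×10⁹)(2.11×10⁻⁸) / (0.511)³ = 1422 N/C.
√(1 + 3cos²59°) = √(1 + 3·0.2653) = √1.7958 ≈ 1.3401.
E ≈ 1422 × 1.340 = 1905 N/C.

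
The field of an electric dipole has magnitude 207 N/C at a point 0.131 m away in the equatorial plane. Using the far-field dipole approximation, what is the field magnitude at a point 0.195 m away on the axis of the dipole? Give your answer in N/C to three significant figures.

Dipole fields scale as 1/r³ in the far field.
The axial field is twice the equatorial field at the same r, so the geometry factor is 2/1.
E₂ = E₁ · (2/1) · (r₁/r₂)³ = 207 · 2 · (0.131/0.195)³.
(r₁/r₂)³ = (0.6718)³ = 0.3032.
E₂ ≈ 125.5 N/C.

E ≈ 126 N/C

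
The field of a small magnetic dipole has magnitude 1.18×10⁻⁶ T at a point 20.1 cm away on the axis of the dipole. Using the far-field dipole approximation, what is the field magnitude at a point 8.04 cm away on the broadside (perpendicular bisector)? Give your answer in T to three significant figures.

Dipole fields scale as 1/r³ in the far field.
The axial field is twice the equatorial field at the same r, so the geometry factor is 1/2.
B₂ = B₁ · (1/2) · (r₁/r₂)³ = 1.18×10⁻⁶ · 0.5 · (20.1/8.04)³.
(r₁/r₂)³ = (2.5)³ = 15.62.
B₂ ≈ 9.219×10⁻⁶ T.

B ≈ 9.22×10⁻⁶ T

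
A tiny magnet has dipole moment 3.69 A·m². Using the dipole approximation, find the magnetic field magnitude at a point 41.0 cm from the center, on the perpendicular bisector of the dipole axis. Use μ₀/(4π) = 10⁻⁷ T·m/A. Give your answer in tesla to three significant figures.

B ≈ 5.35×10⁻⁶ T

In the equatorial plane B = (μ₀/4π)·m/r³ (half the axial value).
B = (10⁻⁷)·(3.69) / (0.410)³ = 5.354×10⁻⁶ T.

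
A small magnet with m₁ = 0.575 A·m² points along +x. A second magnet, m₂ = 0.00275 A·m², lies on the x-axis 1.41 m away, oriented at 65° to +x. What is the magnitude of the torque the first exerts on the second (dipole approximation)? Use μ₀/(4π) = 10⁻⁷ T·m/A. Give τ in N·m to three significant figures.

Dipole B is on the axis of dipole A, so B₁ there is axial: B₁ = (μ₀/4π)·2m₁/r³ along +x.
B₁ = 2(10⁻⁷)(0.575)/(1.41)³ = 4.102×10⁻⁸ T.
τ = m₂ B₁ sinθ.
τ = (0.00275)(4.102×10⁻⁸)·sin65° = 1.022×10⁻¹⁰ N·m.

τ ≈ 1.02×10⁻¹⁰ N·m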